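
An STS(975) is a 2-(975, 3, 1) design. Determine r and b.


An STS(v) is a 2-(v, 3, 1) BIBD: block size k = 3, λ = 1.
Replication: r(k − 1) = λ(v − 1) ⇒ r·2 = 975 − 1 = 974 ⇒ r = 487.
Block count: b = v(v − 1)/6 = 975·974/6 = 949650/6 = 158275.

r = 487, b = 158275.


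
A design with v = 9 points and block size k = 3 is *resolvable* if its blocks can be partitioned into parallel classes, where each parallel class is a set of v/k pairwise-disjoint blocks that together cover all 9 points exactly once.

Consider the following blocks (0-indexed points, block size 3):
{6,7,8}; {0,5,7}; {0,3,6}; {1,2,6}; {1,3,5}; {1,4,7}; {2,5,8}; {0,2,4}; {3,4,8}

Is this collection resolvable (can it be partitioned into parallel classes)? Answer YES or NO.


v = 9, block size k = 3, number of blocks = 9.
For resolvability, blocks must partition into parallel classes of size v/k = 3.
Total blocks must therefore be a multiple of 3: 9 = 3·3 + 0 ⇒ divisible ✓.
Greedy packing gives 3 candidate class(es). Each should be a full parallel class (size 3, covers all 9 points).
  Class 1 (3 blocks): {6,7,8}; {1,3,5}; {0,2,4}. Points covered: [0, 1, 2, 3, 4, 5, 6, 7, 8].
  Class 2 (3 blocks): {0,5,7}; {1,2,6}; {3,4,8}. Points covered: [0, 1, 2, 3, 4, 5, 6, 7, 8].
  Class 3 (3 blocks): {0,3,6}; {1,4,7}; {2,5,8}. Points covered: [0, 1, 2, 3, 4, 5, 6, 7, 8].
All classes full (size 3)? YES. All classes cover every point? YES.
Resolvable? YES.

YES


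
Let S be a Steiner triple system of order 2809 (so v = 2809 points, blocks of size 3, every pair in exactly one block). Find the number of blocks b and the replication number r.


An STS(v) is a 2-(v, 3, 1) BIBD: block size k = 3, λ = 1.
Replication: r(k − 1) = λ(v − 1) ⇒ r·2 = 2809 − 1 = 2808 ⇒ r = 1404.
Block count: bk = vr ⇒ b·3 = 2809·1404 = 3943836 ⇒ b = 1314612.

r = 1404, b = 1314612.


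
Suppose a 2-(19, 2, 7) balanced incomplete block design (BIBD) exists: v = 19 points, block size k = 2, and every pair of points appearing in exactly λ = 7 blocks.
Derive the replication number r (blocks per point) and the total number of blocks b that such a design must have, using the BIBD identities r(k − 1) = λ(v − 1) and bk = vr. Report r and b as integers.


Any 2-(v, k, λ) BIBD satisfies two necessary conditions:
  (i)  Each point sits in r blocks, and counting incidences through any fixed point gives r(k − 1) = λ(v − 1), so r = λ(v − 1)/(k − 1).
  (ii) Total incidences bk = vr, so b = vr/k.
Step 1: r = λ(v − 1)/(k − 1) = 7·(19 − 1)/(2 − 1) = 7·18/1 = 126/1 = 126.
Step 2: b = vr/k = 19·126/2 = 2394/2 = 1197.
Check integrality: r = 126 ∈ Z ✓, b = 1197 ∈ Z ✓.
(These identities are necessary conditions: they determine r and b for any design with these parameters, but do not by themselves prove that one exists.)

r = 126, b = 1197.


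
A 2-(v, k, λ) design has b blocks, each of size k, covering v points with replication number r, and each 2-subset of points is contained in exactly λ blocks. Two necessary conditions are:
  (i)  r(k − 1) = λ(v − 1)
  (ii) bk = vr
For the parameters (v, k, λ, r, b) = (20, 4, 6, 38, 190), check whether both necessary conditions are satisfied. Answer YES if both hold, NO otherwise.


Condition (i): r(k − 1) = 38·3 = 114; λ(v − 1) = 6·19 = 114. Match? YES.
Condition (ii): bk = 190·4 = 760; vr = 20·38 = 760. Match? YES.
Both conditions hold? YES.

YES


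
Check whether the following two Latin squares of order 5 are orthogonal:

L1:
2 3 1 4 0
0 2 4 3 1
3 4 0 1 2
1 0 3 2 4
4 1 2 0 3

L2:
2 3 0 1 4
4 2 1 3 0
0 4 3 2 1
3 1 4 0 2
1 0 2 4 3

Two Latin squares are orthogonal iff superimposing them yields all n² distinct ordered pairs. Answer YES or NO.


Form the n² = 25 superimposed pairs (L1[i][j], L2[i][j]), row by row (rows and columns indexed from 0):
row 0: (2,2) (3,3) (1,0) (4,1) (0,4)
row 1: (0,4) (2,2) (4,1) (3,3) (1,0)
row 2: (3,0) (4,4) (0,3) (1,2) (2,1)
row 3: (1,3) (0,1) (3,4) (2,0) (4,2)
row 4: (4,1) (1,0) (2,2) (0,4) (3,3)
Orthogonality requires all 25 pairs distinct.
But the pair (0,4) repeats: cell (0,4) has L1 = 0, L2 = 4, and cell (1,0) has L1 = 0, L2 = 4.
A repeated pair means some other pair never occurs (only 15 distinct pairs out of 25), so the squares are not orthogonal.
Conclusion: NO.

NO


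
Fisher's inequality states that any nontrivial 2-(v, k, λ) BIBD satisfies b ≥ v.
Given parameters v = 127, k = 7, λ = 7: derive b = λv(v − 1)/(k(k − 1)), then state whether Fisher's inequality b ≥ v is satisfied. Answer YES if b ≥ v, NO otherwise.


r = λ(v − 1)/(k − 1) = 7·126/6 = 147.
b = vr/k = 127·147/7 = 2667.
Fisher's inequality: b ≥ v ⇔ 2667 ≥ 127? YES.

YES


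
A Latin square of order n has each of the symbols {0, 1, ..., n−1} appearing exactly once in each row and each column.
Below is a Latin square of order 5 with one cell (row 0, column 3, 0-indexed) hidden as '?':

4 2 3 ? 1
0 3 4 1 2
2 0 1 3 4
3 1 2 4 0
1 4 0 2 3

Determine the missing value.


Row 0 contains symbols [1, 2, 3, 4] — missing [0].
Column 3 contains symbols [1, 2, 3, 4] — missing [0].
The missing symbol must appear in both missing sets; intersection = [0].
Therefore the hidden value is 0.

Missing value = 0.


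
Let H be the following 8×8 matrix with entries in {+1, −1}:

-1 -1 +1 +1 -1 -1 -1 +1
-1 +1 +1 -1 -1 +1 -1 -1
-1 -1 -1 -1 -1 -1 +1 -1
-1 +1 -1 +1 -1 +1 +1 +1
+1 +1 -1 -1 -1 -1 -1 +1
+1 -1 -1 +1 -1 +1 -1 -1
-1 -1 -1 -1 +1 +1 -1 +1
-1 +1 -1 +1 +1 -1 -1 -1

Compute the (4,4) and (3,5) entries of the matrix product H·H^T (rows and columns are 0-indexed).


Row 3 of H: [-1, 1, -1, 1, -1, 1, 1, 1].
Row 4 of H: [1, 1, -1, -1, -1, -1, -1, 1].
Row 5 of H: [1, -1, -1, 1, -1, 1, -1, -1].
(H·H^T)[4][4] = Σ_j H[4][j]·H[4][j] = (1)² + (1)² + (-1)² + (-1)² + (-1)² + (-1)² + (-1)² + (1)² = 1 + 1 + 1 + 1 + 1 + 1 + 1 + 1 = 8.
(H·H^T)[3][5] = Σ_j H[3][j]·H[5][j] = (-1)·(1) + (1)·(-1) + (-1)·(-1) + (1)·(1) + (-1)·(-1) + (1)·(1) + (1)·(-1) + (1)·(-1) = -1 + -1 + 1 + 1 + 1 + 1 + -1 + -1 = 0.
So rows 3 and 5 are orthogonal; the diagonal entry equals n = 8.

(4,4) entry = 8; (3,5) entry = 0.


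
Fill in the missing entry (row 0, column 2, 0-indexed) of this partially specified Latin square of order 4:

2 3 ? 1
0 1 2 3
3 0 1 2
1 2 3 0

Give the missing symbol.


Row 0 contains symbols [1, 2, 3] — missing [0].
Column 2 contains symbols [1, 2, 3] — missing [0].
The missing symbol must appear in both missing sets; intersection = [0].
Therefore the hidden value is 0.

Missing value = 0.


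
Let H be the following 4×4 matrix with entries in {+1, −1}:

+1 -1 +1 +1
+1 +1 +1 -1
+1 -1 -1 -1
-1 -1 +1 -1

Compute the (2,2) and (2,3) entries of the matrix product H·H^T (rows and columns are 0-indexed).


Row 2 of H: [1, -1, -1, -1].
Row 3 of H: [-1, -1, 1, -1].
(H·H^T)[2][2] = Σ_j H[2][j]·H[2][j] = (1)² + (-1)² + (-1)² + (-1)² = 1 + 1 + 1 + 1 = 4.
(H·H^T)[2][3] = Σ_j H[2][j]·H[3][j] = (1)·(-1) + (-1)·(-1) + (-1)·(1) + (-1)·(-1) = -1 + 1 + -1 + 1 = 0.
So rows 2 and 3 are orthogonal; the diagonal entry equals n = 4.

(2,2) entry = 4; (2,3) entry = 0.


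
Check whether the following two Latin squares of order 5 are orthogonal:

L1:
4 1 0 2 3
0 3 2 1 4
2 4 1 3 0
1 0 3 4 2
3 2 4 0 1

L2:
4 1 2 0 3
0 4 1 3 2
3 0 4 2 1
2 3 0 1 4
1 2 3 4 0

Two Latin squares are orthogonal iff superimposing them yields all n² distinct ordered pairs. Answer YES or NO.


Form the n² = 25 superimposed pairs (L1[i][j], L2[i][j]), row by row (rows and columns indexed from 0):
row 0: (4,4) (1,1) (0,2) (2,0) (3,3)
row 1: (0,0) (3,4) (2,1) (1,3) (4,2)
row 2: (2,3) (4,0) (1,4) (3,2) (0,1)
row 3: (1,2) (0,3) (3,0) (4,1) (2,4)
row 4: (3,1) (2,2) (4,3) (0,4) (1,0)
Orthogonality requires all 25 pairs distinct.
Check by first coordinate: for each symbol s of L1, list the L2 entries in the n cells where L1 = s; they must all differ.
  L1 = 0: L2 entries (in reading order) 2, 0, 1, 3, 4 — all 5 distinct ✓
  L1 = 1: L2 entries (in reading order) 1, 3, 4, 2, 0 — all 5 distinct ✓
  L1 = 2: L2 entries (in reading order) 0, 1, 3, 4, 2 — all 5 distinct ✓
  L1 = 3: L2 entries (in reading order) 3, 4, 2, 0, 1 — all 5 distinct ✓
  L1 = 4: L2 entries (in reading order) 4, 2, 0, 1, 3 — all 5 distinct ✓
Every symbol of L1 meets every symbol of L2 exactly once, so all 25 pairs are distinct (25 of 25).
Conclusion: YES.

YES


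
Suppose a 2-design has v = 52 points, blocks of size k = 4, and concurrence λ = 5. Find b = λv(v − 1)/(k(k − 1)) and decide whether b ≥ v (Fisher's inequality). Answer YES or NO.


r = λ(v − 1)/(k − 1) = 5·51/3 = 85.
b = vr/k = 52·85/4 = 1105.
Fisher's inequality: b ≥ v ⇔ 1105 ≥ 52? YES.

YES


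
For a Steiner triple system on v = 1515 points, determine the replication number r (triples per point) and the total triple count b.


An STS(v) is a 2-(v, 3, 1) BIBD: block size k = 3, λ = 1.
Replication: r(k − 1) = λ(v − 1) ⇒ r·2 = 1515 − 1 = 1514 ⇒ r = 757.
Block count: bk = vr ⇒ b·3 = 1515·757 = 1146855 ⇒ b = 382285.

r = 757, b = 382285.


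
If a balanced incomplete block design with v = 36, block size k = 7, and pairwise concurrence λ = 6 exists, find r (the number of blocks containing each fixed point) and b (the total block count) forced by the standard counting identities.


Any 2-(v, k, λ) BIBD satisfies two necessary conditions:
  (i)  Each point sits in r blocks, and counting incidences through any fixed point gives r(k − 1) = λ(v − 1), so r = λ(v − 1)/(k − 1).
  (ii) Total incidences bk = vr, so b = vr/k.
Step 1: r = λ(v − 1)/(k − 1) = 6·(36 − 1)/(7 − 1) = 6·35/6 = 210/6 = 35.
Step 2: b = vr/k = 36·35/7 = 1260/7 = 180.
Check integrality: r = 35 ∈ Z ✓, b = 180 ∈ Z ✓.
(These identities are necessary conditions: they determine r and b for any design with these parameters, but do not by themselves prove that one exists.)

r = 35, b = 180.


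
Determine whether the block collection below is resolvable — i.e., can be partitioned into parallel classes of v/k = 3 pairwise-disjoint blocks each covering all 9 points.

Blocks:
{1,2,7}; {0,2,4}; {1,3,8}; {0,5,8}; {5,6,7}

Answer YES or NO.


v = 9, block size k = 3, number of blocks = 5.
For resolvability, blocks must partition into parallel classes of size v/k = 3.
Total blocks must therefore be a multiple of 3: 5 = 3·1 + 2 ⇒ not divisible ✗.
Resolvable? NO.

NO


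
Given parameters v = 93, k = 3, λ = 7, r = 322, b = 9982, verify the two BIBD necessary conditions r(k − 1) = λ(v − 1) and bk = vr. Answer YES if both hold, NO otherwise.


Condition (i): r(k − 1) = 322·2 = 644; λ(v − 1) = 7·92 = 644. Match? YES.
Condition (ii): bk = 9982·3 = 29946; vr = 93·322 = 29946. Match? YES.
Both conditions hold? YES.

YES


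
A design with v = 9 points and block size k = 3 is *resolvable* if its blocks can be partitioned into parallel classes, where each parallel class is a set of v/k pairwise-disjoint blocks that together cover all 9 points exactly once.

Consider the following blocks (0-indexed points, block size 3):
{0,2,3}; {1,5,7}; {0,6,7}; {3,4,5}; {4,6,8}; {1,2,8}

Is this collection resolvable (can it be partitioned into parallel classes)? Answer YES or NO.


v = 9, block size k = 3, number of blocks = 6.
For resolvability, blocks must partition into parallel classes of size v/k = 3.
Total blocks must therefore be a multiple of 3: 6 = 3·2 + 0 ⇒ divisible ✓.
Greedy packing gives 2 candidate class(es). Each should be a full parallel class (size 3, covers all 9 points).
  Class 1 (3 blocks): {0,2,3}; {1,5,7}; {4,6,8}. Points covered: [0, 1, 2, 3, 4, 5, 6, 7, 8].
  Class 2 (3 blocks): {0,6,7}; {3,4,5}; {1,2,8}. Points covered: [0, 1, 2, 3, 4, 5, 6, 7, 8].
All classes full (size 3)? YES. All classes cover every point? YES.
Resolvable? YES.

YES


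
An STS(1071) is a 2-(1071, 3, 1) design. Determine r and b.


An STS(v) is a 2-(v, 3, 1) BIBD: block size k = 3, λ = 1.
Replication: r(k − 1) = λ(v − 1) ⇒ r·2 = 1071 − 1 = 1070 ⇒ r = 535.
Block count: b = v(v − 1)/6 = 1071·1070/6 = 1145970/6 = 190995.
(Check via bk = vr: 190995·3 = 572985 = 1071·535 = 572985 ✓.)

r = 535, b = 190995.


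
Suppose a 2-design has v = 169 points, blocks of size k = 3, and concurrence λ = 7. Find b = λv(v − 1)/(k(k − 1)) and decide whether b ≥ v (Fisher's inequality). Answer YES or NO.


b = λv(v − 1)/(k(k − 1)) = 7·169·168/(3·2) = 198744/6 = 33124.
Compare with v = 169: b ≥ v, so Fisher's inequality holds.

YES


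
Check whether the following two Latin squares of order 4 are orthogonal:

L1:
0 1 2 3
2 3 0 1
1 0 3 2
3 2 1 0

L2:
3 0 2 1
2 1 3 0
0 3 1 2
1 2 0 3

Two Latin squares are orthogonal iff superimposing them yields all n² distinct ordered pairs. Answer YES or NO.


Form the n² = 16 superimposed pairs (L1[i][j], L2[i][j]), row by row (rows and columns indexed from 0):
row 0: (0,3) (1,0) (2,2) (3,1)
row 1: (2,2) (3,1) (0,3) (1,0)
row 2: (1,0) (0,3) (3,1) (2,2)
row 3: (3,1) (2,2) (1,0) (0,3)
Orthogonality requires all 16 pairs distinct.
But the pair (2,2) repeats: cell (0,2) has L1 = 2, L2 = 2, and cell (1,0) has L1 = 2, L2 = 2.
A repeated pair means some other pair never occurs (only 4 distinct pairs out of 16), so the squares are not orthogonal.
Conclusion: NO.

NO


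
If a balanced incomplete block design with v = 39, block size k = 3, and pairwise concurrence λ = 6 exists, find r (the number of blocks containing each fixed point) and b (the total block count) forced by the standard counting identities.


Any 2-(v, k, λ) BIBD satisfies two necessary conditions:
  (i)  Each point sits in r blocks, and counting incidences through any fixed point gives r(k − 1) = λ(v − 1), so r = λ(v − 1)/(k − 1).
  (ii) Total incidences bk = vr, so b = vr/k.
Step 1: r = λ(v − 1)/(k − 1) = 6·(39 − 1)/(3 − 1) = 6·38/2 = 228/2 = 114.
Step 2: b = vr/k = 39·114/3 = 4446/3 = 1482.
Check integrality: r = 114 ∈ Z ✓, b = 1482 ∈ Z ✓.
(These identities are necessary conditions: they determine r and b for any design with these parameters, but do not by themselves prove that one exists.)

r = 114, b = 1482.


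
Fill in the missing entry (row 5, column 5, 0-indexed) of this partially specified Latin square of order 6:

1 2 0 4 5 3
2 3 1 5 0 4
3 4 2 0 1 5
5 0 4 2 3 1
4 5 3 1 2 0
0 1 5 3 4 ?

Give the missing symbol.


Row 5 contains symbols [0, 1, 3, 4, 5] — missing [2].
Column 5 contains symbols [0, 1, 3, 4, 5] — missing [2].
The missing symbol must appear in both missing sets; intersection = [2].
Therefore the hidden value is 2.

Missing value = 2.


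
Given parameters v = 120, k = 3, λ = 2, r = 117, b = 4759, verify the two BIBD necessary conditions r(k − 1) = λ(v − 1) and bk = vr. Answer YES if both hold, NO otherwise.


Condition (i): r(k − 1) = 117·2 = 234; λ(v − 1) = 2·119 = 238. Match? NO.
Condition (ii): bk = 4759·3 = 14277; vr = 120·117 = 14040. Match? NO.
Both conditions hold? NO.

NO


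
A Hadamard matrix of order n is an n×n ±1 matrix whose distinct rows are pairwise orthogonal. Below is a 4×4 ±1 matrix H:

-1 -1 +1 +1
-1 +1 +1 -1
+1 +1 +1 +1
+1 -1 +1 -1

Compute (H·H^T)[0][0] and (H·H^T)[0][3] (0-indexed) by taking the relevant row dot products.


Row 0 of H: [-1, -1, 1, 1].
Row 3 of H: [1, -1, 1, -1].
(H·H^T)[0][0] = Σ_j H[0][j]·H[0][j] = (-1)² + (-1)² + (1)² + (1)² = 1 + 1 + 1 + 1 = 4.
(H·H^T)[0][3] = Σ_j H[0][j]·H[3][j] = (-1)·(1) + (-1)·(-1) + (1)·(1) + (1)·(-1) = -1 + 1 + 1 + -1 = 0.
So rows 0 and 3 are orthogonal; the diagonal entry equals n = 4.

(0,0) entry = 4; (0,3) entry = 0.


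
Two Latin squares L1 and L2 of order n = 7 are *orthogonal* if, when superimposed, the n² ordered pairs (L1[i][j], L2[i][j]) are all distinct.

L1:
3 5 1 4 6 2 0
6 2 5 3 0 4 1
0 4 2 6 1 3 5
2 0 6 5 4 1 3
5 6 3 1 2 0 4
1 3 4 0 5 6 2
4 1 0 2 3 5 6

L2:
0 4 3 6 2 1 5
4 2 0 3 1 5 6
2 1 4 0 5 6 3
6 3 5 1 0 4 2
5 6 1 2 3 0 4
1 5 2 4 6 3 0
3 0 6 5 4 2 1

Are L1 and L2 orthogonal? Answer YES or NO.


Form the n² = 49 superimposed pairs (L1[i][j], L2[i][j]), row by row (rows and columns indexed from 0):
row 0: (3,0) (5,4) (1,3) (4,6) (6,2) (2,1) (0,5)
row 1: (6,4) (2,2) (5,0) (3,3) (0,1) (4,5) (1,6)
row 2: (0,2) (4,1) (2,4) (6,0) (1,5) (3,6) (5,3)
row 3: (2,6) (0,3) (6,5) (5,1) (4,0) (1,4) (3,2)
row 4: (5,5) (6,6) (3,1) (1,2) (2,3) (0,0) (4,4)
row 5: (1,1) (3,5) (4,2) (0,4) (5,6) (6,3) (2,0)
row 6: (4,3) (1,0) (0,6) (2,5) (3,4) (5,2) (6,1)
Orthogonality requires all 49 pairs distinct.
Check by first coordinate: for each symbol s of L1, list the L2 entries in the n cells where L1 = s; they must all differ.
  L1 = 0: L2 entries (in reading order) 5, 1, 2, 3, 0, 4, 6 — all 7 distinct ✓
  L1 = 1: L2 entries (in reading order) 3, 6, 5, 4, 2, 1, 0 — all 7 distinct ✓
  L1 = 2: L2 entries (in reading order) 1, 2, 4, 6, 3, 0, 5 — all 7 distinct ✓
  L1 = 3: L2 entries (in reading order) 0, 3, 6, 2, 1, 5, 4 — all 7 distinct ✓
  L1 = 4: L2 entries (in reading order) 6, 5, 1, 0, 4, 2, 3 — all 7 distinct ✓
  L1 = 5: L2 entries (in reading order) 4, 0, 3, 1, 5, 6, 2 — all 7 distinct ✓
  L1 = 6: L2 entries (in reading order) 2, 4, 0, 5, 6, 3, 1 — all 7 distinct ✓
Every symbol of L1 meets every symbol of L2 exactly once, so all 49 pairs are distinct (49 of 49).
Conclusion: YES.

YES


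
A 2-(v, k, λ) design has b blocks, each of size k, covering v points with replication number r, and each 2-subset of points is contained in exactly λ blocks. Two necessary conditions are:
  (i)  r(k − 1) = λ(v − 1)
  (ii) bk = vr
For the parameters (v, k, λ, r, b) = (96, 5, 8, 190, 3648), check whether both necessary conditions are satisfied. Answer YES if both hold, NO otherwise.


Condition (i): r(k − 1) = 190·4 = 760; λ(v − 1) = 8·95 = 760. Match? YES.
Condition (ii): bk = 3648·5 = 18240; vr = 96·190 = 18240. Match? YES.
Both conditions hold? YES.

YES


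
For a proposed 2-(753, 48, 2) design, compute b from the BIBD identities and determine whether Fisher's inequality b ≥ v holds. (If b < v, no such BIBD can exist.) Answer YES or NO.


r = λ(v − 1)/(k − 1) = 2·752/47 = 32.
b = vr/k = 753·32/48 = 502.
Fisher's inequality: b ≥ v ⇔ 502 ≥ 753? NO.

NO


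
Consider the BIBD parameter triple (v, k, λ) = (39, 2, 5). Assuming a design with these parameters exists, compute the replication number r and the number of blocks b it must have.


Any 2-(v, k, λ) BIBD satisfies two necessary conditions:
  (i)  Each point sits in r blocks, and counting incidences through any fixed point gives r(k − 1) = λ(v − 1), so r = λ(v − 1)/(k − 1).
  (ii) Total incidences bk = vr, so b = vr/k.
Step 1: r = λ(v − 1)/(k − 1) = 5·(39 − 1)/(2 − 1) = 5·38/1 = 190/1 = 190.
Step 2: b = vr/k = 39·190/2 = 7410/2 = 3705.
Check integrality: r = 190 ∈ Z ✓, b = 3705 ∈ Z ✓.
(These identities are necessary conditions: they determine r and b for any design with these parameters, but do not by themselves prove that one exists.)

r = 190, b = 3705.


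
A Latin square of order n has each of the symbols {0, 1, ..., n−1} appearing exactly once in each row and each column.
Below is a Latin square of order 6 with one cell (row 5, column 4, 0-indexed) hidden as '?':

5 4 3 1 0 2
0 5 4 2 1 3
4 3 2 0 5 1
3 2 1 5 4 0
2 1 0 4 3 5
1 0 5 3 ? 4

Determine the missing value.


Row 5 contains symbols [0, 1, 3, 4, 5] — missing [2].
Column 4 contains symbols [0, 1, 3, 4, 5] — missing [2].
The missing symbol must appear in both missing sets; intersection = [2].
Therefore the hidden value is 2.

Missing value = 2.


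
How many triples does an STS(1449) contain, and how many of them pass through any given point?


An STS(v) is a 2-(v, 3, 1) BIBD: block size k = 3, λ = 1.
Replication: r(k − 1) = λ(v − 1) ⇒ r·2 = 1449 − 1 = 1448 ⇒ r = 724.
Block count: b = v(v − 1)/6 = 1449·1448/6 = 2098152/6 = 349692.
(Check via bk = vr: 349692·3 = 1049076 = 1449·724 = 1049076 ✓.)

r = 724, b = 349692.


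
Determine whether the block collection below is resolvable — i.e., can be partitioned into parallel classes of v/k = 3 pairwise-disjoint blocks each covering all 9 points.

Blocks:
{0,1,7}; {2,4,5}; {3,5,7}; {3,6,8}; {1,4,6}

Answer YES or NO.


v = 9, block size k = 3, number of blocks = 5.
For resolvability, blocks must partition into parallel classes of size v/k = 3.
Total blocks must therefore be a multiple of 3: 5 = 3·1 + 2 ⇒ not divisible ✗.
Resolvable? NO.

NO


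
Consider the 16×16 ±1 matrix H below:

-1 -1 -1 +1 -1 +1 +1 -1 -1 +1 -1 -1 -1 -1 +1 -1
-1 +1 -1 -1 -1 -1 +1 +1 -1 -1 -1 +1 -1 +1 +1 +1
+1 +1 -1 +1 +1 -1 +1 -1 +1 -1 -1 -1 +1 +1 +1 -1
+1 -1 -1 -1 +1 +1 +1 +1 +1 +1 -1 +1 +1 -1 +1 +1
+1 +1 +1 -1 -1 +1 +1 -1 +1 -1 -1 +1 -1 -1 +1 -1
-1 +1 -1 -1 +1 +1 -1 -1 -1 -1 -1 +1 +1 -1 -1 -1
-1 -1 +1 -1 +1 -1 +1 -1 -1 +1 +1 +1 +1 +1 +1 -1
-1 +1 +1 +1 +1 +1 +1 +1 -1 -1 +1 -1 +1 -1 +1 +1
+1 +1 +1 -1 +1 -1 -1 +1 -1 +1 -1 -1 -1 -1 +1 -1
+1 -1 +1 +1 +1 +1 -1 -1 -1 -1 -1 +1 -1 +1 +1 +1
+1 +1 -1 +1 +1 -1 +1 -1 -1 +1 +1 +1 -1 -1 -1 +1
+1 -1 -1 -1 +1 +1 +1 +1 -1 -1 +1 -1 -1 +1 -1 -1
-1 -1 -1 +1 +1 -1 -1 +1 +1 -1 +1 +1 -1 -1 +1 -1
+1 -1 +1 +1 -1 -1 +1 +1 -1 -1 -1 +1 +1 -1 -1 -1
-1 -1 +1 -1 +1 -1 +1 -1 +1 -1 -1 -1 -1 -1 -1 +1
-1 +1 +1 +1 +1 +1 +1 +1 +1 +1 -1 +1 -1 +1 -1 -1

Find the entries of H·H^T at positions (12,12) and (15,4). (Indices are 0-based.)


Row 4 of H: [1, 1, 1, -1, -1, 1, 1, -1, 1, -1, -1, 1, -1, -1, 1, -1].
Row 12 of H: [-1, -1, -1, 1, 1, -1, -1, 1, 1, -1, 1, 1, -1, -1, 1, -1].
Row 15 of H: [-1, 1, 1, 1, 1, 1, 1, 1, 1, 1, -1, 1, -1, 1, -1, -1].
(H·H^T)[12][12] = Σ_j H[12][j]·H[12][j] = (-1)² + (-1)² + (-1)² + (1)² + (1)² + (-1)² + (-1)² + (1)² + (1)² + (-1)² + (1)² + (1)² + (-1)² + (-1)² + (1)² + (-1)² = 1 + 1 + 1 + 1 + 1 + 1 + 1 + 1 + 1 + 1 + 1 + 1 + 1 + 1 + 1 + 1 = 16.
(H·H^T)[15][4] = Σ_j H[15][j]·H[4][j] = (-1)·(1) + (1)·(1) + (1)·(1) + (1)·(-1) + (1)·(-1) + (1)·(1) + (1)·(1) + (1)·(-1) + (1)·(1) + (1)·(-1) + (-1)·(-1) + (1)·(1) + (-1)·(-1) + (1)·(-1) + (-1)·(1) + (-1)·(-1) = -1 + 1 + 1 + -1 + -1 + 1 + 1 + -1 + 1 + -1 + 1 + 1 + 1 + -1 + -1 + 1 = 2.
Rows 15 and 4 are not orthogonal (dot product = 2 ≠ 0), so H is not a Hadamard matrix.

(12,12) entry = 16; (15,4) entry = 2.


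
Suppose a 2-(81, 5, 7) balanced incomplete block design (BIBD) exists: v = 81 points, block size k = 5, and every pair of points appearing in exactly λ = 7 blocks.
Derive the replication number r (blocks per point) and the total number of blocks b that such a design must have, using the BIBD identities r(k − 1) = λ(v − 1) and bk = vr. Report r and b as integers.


Any 2-(v, k, λ) BIBD satisfies two necessary conditions:
  (i)  Each point sits in r blocks, and counting incidences through any fixed point gives r(k − 1) = λ(v − 1), so r = λ(v − 1)/(k − 1).
  (ii) Total incidences bk = vr, so b = vr/k.
Step 1: r = λ(v − 1)/(k − 1) = 7·(81 − 1)/(5 − 1) = 7·80/4 = 560/4 = 140.
Step 2: b = vr/k = 81·140/5 = 11340/5 = 2268.
Check integrality: r = 140 ∈ Z ✓, b = 2268 ∈ Z ✓.
(These identities are necessary conditions: they determine r and b for any design with these parameters, but do not by themselves prove that one exists.)

r = 140, b = 2268.


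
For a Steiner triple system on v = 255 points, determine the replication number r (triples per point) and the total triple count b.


An STS(v) is a 2-(v, 3, 1) BIBD: block size k = 3, λ = 1.
Replication: r(k − 1) = λ(v − 1) ⇒ r·2 = 255 − 1 = 254 ⇒ r = 127.
Block count: bk = vr ⇒ b·3 = 255·127 = 32385 ⇒ b = 10795.
(Check via b = v(v − 1)/6 = 255·254/6 = 64770/6 = 10795.)

r = 127, b = 10795.


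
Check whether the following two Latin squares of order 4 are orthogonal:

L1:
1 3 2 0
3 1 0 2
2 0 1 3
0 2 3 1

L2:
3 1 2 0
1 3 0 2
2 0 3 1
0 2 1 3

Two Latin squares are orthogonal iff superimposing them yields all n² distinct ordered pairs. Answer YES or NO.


Form the n² = 16 superimposed pairs (L1[i][j], L2[i][j]), row by row (rows and columns indexed from 0):
row 0: (1,3) (3,1) (2,2) (0,0)
row 1: (3,1) (1,3) (0,0) (2,2)
row 2: (2,2) (0,0) (1,3) (3,1)
row 3: (0,0) (2,2) (3,1) (1,3)
Orthogonality requires all 16 pairs distinct.
But the pair (3,1) repeats: cell (0,1) has L1 = 3, L2 = 1, and cell (1,0) has L1 = 3, L2 = 1.
A repeated pair means some other pair never occurs (only 4 distinct pairs out of 16), so the squares are not orthogonal.
Conclusion: NO.

NO


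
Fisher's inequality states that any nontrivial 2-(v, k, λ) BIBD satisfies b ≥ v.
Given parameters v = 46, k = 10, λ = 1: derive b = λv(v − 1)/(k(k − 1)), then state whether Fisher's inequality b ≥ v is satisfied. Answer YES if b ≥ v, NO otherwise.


b = λv(v − 1)/(k(k − 1)) = 1·46·45/(10·9) = 2070/90 = 23.
Compare with v = 46: b < v, so Fisher's inequality fails.

NO


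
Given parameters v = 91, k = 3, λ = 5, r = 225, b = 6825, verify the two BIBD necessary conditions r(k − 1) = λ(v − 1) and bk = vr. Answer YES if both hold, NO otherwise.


Condition (i): r(k − 1) = 225·2 = 450; λ(v − 1) = 5·90 = 450. Match? YES.
Condition (ii): bk = 6825·3 = 20475; vr = 91·225 = 20475. Match? YES.
Both conditions hold? YES.

YES


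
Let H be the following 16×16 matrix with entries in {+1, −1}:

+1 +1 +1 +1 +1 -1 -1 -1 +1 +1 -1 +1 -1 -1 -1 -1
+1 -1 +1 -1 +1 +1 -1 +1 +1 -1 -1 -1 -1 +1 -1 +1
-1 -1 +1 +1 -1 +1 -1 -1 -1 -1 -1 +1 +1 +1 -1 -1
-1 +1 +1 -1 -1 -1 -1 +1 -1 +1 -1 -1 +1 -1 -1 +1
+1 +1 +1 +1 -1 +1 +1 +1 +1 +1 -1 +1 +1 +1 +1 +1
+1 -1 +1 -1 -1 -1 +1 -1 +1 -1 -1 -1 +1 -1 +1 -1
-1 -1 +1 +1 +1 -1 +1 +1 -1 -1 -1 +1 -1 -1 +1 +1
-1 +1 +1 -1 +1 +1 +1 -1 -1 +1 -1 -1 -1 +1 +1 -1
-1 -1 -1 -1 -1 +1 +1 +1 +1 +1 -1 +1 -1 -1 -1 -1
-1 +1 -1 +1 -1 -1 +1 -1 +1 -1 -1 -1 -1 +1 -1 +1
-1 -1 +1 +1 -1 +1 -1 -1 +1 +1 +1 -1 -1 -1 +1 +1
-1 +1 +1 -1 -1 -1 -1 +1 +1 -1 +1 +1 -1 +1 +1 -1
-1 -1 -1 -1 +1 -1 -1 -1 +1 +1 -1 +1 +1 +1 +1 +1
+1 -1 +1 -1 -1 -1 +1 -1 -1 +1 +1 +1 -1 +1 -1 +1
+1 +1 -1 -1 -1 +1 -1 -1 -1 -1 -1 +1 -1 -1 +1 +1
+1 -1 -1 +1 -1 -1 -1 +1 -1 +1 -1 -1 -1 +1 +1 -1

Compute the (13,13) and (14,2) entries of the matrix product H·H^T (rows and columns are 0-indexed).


Row 2 of H: [-1, -1, 1, 1, -1, 1, -1, -1, -1, -1, -1, 1, 1, 1, -1, -1].
Row 13 of H: [1, -1, 1, -1, -1, -1, 1, -1, -1, 1, 1, 1, -1, 1, -1, 1].
Row 14 of H: [1, 1, -1, -1, -1, 1, -1, -1, -1, -1, -1, 1, -1, -1, 1, 1].
(H·H^T)[13][13] = Σ_j H[13][j]·H[13][j] = (1)² + (-1)² + (1)² + (-1)² + (-1)² + (-1)² + (1)² + (-1)² + (-1)² + (1)² + (1)² + (1)² + (-1)² + (1)² + (-1)² + (1)² = 1 + 1 + 1 + 1 + 1 + 1 + 1 + 1 + 1 + 1 + 1 + 1 + 1 + 1 + 1 + 1 = 16.
(H·H^T)[14][2] = Σ_j H[14][j]·H[2][j] = (1)·(-1) + (1)·(-1) + (-1)·(1) + (-1)·(1) + (-1)·(-1) + (1)·(1) + (-1)·(-1) + (-1)·(-1) + (-1)·(-1) + (-1)·(-1) + (-1)·(-1) + (1)·(1) + (-1)·(1) + (-1)·(1) + (1)·(-1) + (1)·(-1) = -1 + -1 + -1 + -1 + 1 + 1 + 1 + 1 + 1 + 1 + 1 + 1 + -1 + -1 + -1 + -1 = 0.
So rows 14 and 2 are orthogonal; the diagonal entry equals n = 16.

(13,13) entry = 16; (14,2) entry = 0.


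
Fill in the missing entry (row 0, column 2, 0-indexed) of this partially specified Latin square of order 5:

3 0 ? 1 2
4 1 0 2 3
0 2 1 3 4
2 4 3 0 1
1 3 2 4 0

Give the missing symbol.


Row 0 contains symbols [0, 1, 2, 3] — missing [4].
Column 2 contains symbols [0, 1, 2, 3] — missing [4].
The missing symbol must appear in both missing sets; intersection = [4].
Therefore the hidden value is 4.

Missing value = 4.


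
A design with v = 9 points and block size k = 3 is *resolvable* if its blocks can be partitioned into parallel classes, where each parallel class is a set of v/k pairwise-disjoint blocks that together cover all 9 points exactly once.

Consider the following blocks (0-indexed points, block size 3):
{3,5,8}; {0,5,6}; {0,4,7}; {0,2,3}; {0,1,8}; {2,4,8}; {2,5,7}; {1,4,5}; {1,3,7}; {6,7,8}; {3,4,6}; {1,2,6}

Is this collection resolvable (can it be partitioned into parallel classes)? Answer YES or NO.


v = 9, block size k = 3, number of blocks = 12.
For resolvability, blocks must partition into parallel classes of size v/k = 3.
Total blocks must therefore be a multiple of 3: 12 = 3·4 + 0 ⇒ divisible ✓.
Greedy packing gives 4 candidate class(es). Each should be a full parallel class (size 3, covers all 9 points).
  Class 1 (3 blocks): {3,5,8}; {0,4,7}; {1,2,6}. Points covered: [0, 1, 2, 3, 4, 5, 6, 7, 8].
  Class 2 (3 blocks): {0,5,6}; {2,4,8}; {1,3,7}. Points covered: [0, 1, 2, 3, 4, 5, 6, 7, 8].
  Class 3 (3 blocks): {0,2,3}; {1,4,5}; {6,7,8}. Points covered: [0, 1, 2, 3, 4, 5, 6, 7, 8].
  Class 4 (3 blocks): {0,1,8}; {2,5,7}; {3,4,6}. Points covered: [0, 1, 2, 3, 4, 5, 6, 7, 8].
All classes full (size 3)? YES. All classes cover every point? YES.
Resolvable? YES.

YES


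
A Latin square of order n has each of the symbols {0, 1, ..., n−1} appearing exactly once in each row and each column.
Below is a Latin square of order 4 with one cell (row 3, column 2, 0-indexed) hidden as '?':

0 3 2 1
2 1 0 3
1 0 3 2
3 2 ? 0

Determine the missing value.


Row 3 contains symbols [0, 2, 3] — missing [1].
Column 2 contains symbols [0, 2, 3] — missing [1].
The missing symbol must appear in both missing sets; intersection = [1].
Therefore the hidden value is 1.

Missing value = 1.


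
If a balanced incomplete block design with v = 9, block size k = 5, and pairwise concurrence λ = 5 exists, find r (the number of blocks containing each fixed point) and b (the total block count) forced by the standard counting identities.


Any 2-(v, k, λ) BIBD satisfies two necessary conditions:
  (i)  Each point sits in r blocks, and counting incidences through any fixed point gives r(k − 1) = λ(v − 1), so r = λ(v − 1)/(k − 1).
  (ii) Total incidences bk = vr, so b = vr/k.
Step 1: r = λ(v − 1)/(k − 1) = 5·(9 − 1)/(5 − 1) = 5·8/4 = 40/4 = 10.
Step 2: b = vr/k = 9·10/5 = 90/5 = 18.
Check integrality: r = 10 ∈ Z ✓, b = 18 ∈ Z ✓.
(These identities are necessary conditions: they determine r and b for any design with these parameters, but do not by themselves prove that one exists.)

r = 10, b = 18.


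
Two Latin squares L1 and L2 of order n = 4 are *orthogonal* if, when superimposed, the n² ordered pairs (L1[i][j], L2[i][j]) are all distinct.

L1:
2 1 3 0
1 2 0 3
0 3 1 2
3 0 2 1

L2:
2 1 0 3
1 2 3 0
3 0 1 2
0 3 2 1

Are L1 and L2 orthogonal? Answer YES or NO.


Form the n² = 16 superimposed pairs (L1[i][j], L2[i][j]), row by row (rows and columns indexed from 0):
row 0: (2,2) (1,1) (3,0) (0,3)
row 1: (1,1) (2,2) (0,3) (3,0)
row 2: (0,3) (3,0) (1,1) (2,2)
row 3: (3,0) (0,3) (2,2) (1,1)
Orthogonality requires all 16 pairs distinct.
But the pair (1,1) repeats: cell (0,1) has L1 = 1, L2 = 1, and cell (1,0) has L1 = 1, L2 = 1.
A repeated pair means some other pair never occurs (only 4 distinct pairs out of 16), so the squares are not orthogonal.
Conclusion: NO.

NO


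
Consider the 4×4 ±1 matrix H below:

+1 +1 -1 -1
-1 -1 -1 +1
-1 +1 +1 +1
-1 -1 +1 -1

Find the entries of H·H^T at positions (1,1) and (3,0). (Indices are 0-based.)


Row 0 of H: [1, 1, -1, -1].
Row 1 of H: [-1, -1, -1, 1].
Row 3 of H: [-1, -1, 1, -1].
(H·H^T)[1][1] = Σ_j H[1][j]·H[1][j] = (-1)² + (-1)² + (-1)² + (1)² = 1 + 1 + 1 + 1 = 4.
(H·H^T)[3][0] = Σ_j H[3][j]·H[0][j] = (-1)·(1) + (-1)·(1) + (1)·(-1) + (-1)·(-1) = -1 + -1 + -1 + 1 = -2.
Rows 3 and 0 are not orthogonal (dot product = -2 ≠ 0), so H is not a Hadamard matrix.

(1,1) entry = 4; (3,0) entry = -2.


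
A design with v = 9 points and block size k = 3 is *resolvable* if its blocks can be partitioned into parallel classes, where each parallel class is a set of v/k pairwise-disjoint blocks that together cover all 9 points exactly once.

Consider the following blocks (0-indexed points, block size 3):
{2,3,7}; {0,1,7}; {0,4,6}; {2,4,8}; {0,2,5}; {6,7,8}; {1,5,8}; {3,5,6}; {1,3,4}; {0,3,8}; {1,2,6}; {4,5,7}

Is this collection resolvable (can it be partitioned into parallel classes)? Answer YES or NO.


v = 9, block size k = 3, number of blocks = 12.
For resolvability, blocks must partition into parallel classes of size v/k = 3.
Total blocks must therefore be a multiple of 3: 12 = 3·4 + 0 ⇒ divisible ✓.
Greedy packing gives 4 candidate class(es). Each should be a full parallel class (size 3, covers all 9 points).
  Class 1 (3 blocks): {2,3,7}; {0,4,6}; {1,5,8}. Points covered: [0, 1, 2, 3, 4, 5, 6, 7, 8].
  Class 2 (3 blocks): {0,1,7}; {2,4,8}; {3,5,6}. Points covered: [0, 1, 2, 3, 4, 5, 6, 7, 8].
  Class 3 (3 blocks): {0,2,5}; {6,7,8}; {1,3,4}. Points covered: [0, 1, 2, 3, 4, 5, 6, 7, 8].
  Class 4 (3 blocks): {0,3,8}; {1,2,6}; {4,5,7}. Points covered: [0, 1, 2, 3, 4, 5, 6, 7, 8].
All classes full (size 3)? YES. All classes cover every point? YES.
Resolvable? YES.

YES


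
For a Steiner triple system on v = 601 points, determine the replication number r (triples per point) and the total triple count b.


An STS(v) is a 2-(v, 3, 1) BIBD: block size k = 3, λ = 1.
Replication: r(k − 1) = λ(v − 1) ⇒ r·2 = 601 − 1 = 600 ⇒ r = 300.
Block count: b = v(v − 1)/6 = 601·600/6 = 360600/6 = 60100.

r = 300, b = 60100.


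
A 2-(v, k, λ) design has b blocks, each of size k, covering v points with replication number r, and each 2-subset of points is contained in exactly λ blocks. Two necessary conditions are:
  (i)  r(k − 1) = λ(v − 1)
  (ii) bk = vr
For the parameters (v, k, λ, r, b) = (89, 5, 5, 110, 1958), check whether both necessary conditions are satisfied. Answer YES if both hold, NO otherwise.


Condition (i): r(k − 1) = 110·4 = 440; λ(v − 1) = 5·88 = 440. Match? YES.
Condition (ii): bk = 1958·5 = 9790; vr = 89·110 = 9790. Match? YES.
Both conditions hold? YES.

YES


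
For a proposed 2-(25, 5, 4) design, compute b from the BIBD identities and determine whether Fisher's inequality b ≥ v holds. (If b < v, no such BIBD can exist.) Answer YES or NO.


b = λv(v − 1)/(k(k − 1)) = 4·25·24/(5·4) = 2400/20 = 120.
Compare with v = 25: b ≥ v, so Fisher's inequality holds.

YES


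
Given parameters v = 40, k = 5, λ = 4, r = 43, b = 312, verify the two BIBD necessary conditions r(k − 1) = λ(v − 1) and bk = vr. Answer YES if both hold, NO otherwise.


Condition (i): r(k − 1) = 43·4 = 172; λ(v − 1) = 4·39 = 156. Match? NO.
Condition (ii): bk = 312·5 = 1560; vr = 40·43 = 1720. Match? NO.
Both conditions hold? NO.

NO


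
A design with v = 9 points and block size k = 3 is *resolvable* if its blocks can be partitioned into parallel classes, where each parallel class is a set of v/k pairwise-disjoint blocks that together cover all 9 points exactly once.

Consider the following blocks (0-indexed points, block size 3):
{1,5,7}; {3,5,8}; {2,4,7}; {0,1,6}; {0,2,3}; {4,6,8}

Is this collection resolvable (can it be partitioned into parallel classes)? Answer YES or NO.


v = 9, block size k = 3, number of blocks = 6.
For resolvability, blocks must partition into parallel classes of size v/k = 3.
Total blocks must therefore be a multiple of 3: 6 = 3·2 + 0 ⇒ divisible ✓.
Greedy packing gives 2 candidate class(es). Each should be a full parallel class (size 3, covers all 9 points).
  Class 1 (3 blocks): {1,5,7}; {0,2,3}; {4,6,8}. Points covered: [0, 1, 2, 3, 4, 5, 6, 7, 8].
  Class 2 (3 blocks): {3,5,8}; {2,4,7}; {0,1,6}. Points covered: [0, 1, 2, 3, 4, 5, 6, 7, 8].
All classes full (size 3)? YES. All classes cover every point? YES.
Resolvable? YES.

YES


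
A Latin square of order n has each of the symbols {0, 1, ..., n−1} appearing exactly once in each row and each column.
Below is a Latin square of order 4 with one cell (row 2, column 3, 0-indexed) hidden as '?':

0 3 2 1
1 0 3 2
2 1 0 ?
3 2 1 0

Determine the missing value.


Row 2 contains symbols [0, 1, 2] — missing [3].
Column 3 contains symbols [0, 1, 2] — missing [3].
The missing symbol must appear in both missing sets; intersection = [3].
Therefore the hidden value is 3.

Missing value = 3.


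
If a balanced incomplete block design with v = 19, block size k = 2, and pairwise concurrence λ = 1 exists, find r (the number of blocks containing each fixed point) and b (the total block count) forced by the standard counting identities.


Any 2-(v, k, λ) BIBD satisfies two necessary conditions:
  (i)  Each point sits in r blocks, and counting incidences through any fixed point gives r(k − 1) = λ(v − 1), so r = λ(v − 1)/(k − 1).
  (ii) Total incidences bk = vr, so b = vr/k.
Step 1: r = λ(v − 1)/(k − 1) = 1·(19 − 1)/(2 − 1) = 1·18/1 = 18/1 = 18.
Step 2: b = vr/k = 19·18/2 = 342/2 = 171.
Check integrality: r = 18 ∈ Z ✓, b = 171 ∈ Z ✓.
(These identities are necessary conditions: they determine r and b for any design with these parameters, but do not by themselves prove that one exists.)

r = 18, b = 171.


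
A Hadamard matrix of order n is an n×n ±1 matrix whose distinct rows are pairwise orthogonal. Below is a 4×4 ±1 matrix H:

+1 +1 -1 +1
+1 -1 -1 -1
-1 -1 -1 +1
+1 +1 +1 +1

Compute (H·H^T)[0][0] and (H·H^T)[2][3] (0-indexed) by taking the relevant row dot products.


Row 0 of H: [1, 1, -1, 1].
Row 2 of H: [-1, -1, -1, 1].
Row 3 of H: [1, 1, 1, 1].
(H·H^T)[0][0] = Σ_j H[0][j]·H[0][j] = (1)² + (1)² + (-1)² + (1)² = 1 + 1 + 1 + 1 = 4.
(H·H^T)[2][3] = Σ_j H[2][j]·H[3][j] = (-1)·(1) + (-1)·(1) + (-1)·(1) + (1)·(1) = -1 + -1 + -1 + 1 = -2.
Rows 2 and 3 are not orthogonal (dot product = -2 ≠ 0), so H is not a Hadamard matrix.

(0,0) entry = 4; (2,3) entry = -2.


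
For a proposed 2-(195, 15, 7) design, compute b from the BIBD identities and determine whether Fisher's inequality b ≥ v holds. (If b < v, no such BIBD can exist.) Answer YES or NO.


r = λ(v − 1)/(k − 1) = 7·194/14 = 97.
b = vr/k = 195·97/15 = 1261.
Fisher's inequality: b ≥ v ⇔ 1261 ≥ 195? YES.

YES


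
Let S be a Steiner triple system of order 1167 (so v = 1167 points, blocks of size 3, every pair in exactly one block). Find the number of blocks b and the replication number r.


An STS(v) is a 2-(v, 3, 1) BIBD: block size k = 3, λ = 1.
Replication: r(k − 1) = λ(v − 1) ⇒ r·2 = 1167 − 1 = 1166 ⇒ r = 583.
Block count: bk = vr ⇒ b·3 = 1167·583 = 680361 ⇒ b = 226787.
(Check via b = v(v − 1)/6 = 1167·1166/6 = 1360722/6 = 226787.)

r = 583, b = 226787.


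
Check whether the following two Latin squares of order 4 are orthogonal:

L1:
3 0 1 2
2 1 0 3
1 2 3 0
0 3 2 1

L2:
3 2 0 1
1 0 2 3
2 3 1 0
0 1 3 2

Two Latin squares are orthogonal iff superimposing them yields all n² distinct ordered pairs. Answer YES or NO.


Form the n² = 16 superimposed pairs (L1[i][j], L2[i][j]), row by row (rows and columns indexed from 0):
row 0: (3,3) (0,2) (1,0) (2,1)
row 1: (2,1) (1,0) (0,2) (3,3)
row 2: (1,2) (2,3) (3,1) (0,0)
row 3: (0,0) (3,1) (2,3) (1,2)
Orthogonality requires all 16 pairs distinct.
But the pair (2,1) repeats: cell (0,3) has L1 = 2, L2 = 1, and cell (1,0) has L1 = 2, L2 = 1.
A repeated pair means some other pair never occurs (only 8 distinct pairs out of 16), so the squares are not orthogonal.
Conclusion: NO.

NO


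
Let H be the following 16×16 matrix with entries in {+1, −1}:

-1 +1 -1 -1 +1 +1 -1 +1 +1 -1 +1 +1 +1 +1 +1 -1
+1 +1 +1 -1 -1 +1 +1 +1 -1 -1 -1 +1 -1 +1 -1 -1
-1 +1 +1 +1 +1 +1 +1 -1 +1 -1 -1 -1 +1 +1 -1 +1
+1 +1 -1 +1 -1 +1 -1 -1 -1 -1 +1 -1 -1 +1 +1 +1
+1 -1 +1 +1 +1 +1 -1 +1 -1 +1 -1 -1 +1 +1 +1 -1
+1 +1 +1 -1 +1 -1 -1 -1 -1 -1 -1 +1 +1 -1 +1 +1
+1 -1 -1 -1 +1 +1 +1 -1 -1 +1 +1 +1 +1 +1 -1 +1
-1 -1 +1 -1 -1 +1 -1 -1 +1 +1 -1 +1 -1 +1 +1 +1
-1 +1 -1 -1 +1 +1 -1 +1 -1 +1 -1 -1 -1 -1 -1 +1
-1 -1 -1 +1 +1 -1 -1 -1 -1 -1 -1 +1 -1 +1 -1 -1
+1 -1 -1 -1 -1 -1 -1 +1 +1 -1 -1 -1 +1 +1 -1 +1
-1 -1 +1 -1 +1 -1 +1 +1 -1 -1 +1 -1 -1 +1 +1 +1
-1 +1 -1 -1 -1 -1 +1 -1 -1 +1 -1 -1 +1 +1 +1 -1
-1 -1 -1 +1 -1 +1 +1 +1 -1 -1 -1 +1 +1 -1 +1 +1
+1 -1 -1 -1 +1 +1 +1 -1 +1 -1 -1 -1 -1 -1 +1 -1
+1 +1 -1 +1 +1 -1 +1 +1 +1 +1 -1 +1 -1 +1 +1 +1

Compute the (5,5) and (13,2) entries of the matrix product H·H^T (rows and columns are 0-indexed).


Row 2 of H: [-1, 1, 1, 1, 1, 1, 1, -1, 1, -1, -1, -1, 1, 1, -1, 1].
Row 5 of H: [1, 1, 1, -1, 1, -1, -1, -1, -1, -1, -1, 1, 1, -1, 1, 1].
Row 13 of H: [-1, -1, -1, 1, -1, 1, 1, 1, -1, -1, -1, 1, 1, -1, 1, 1].
(H·H^T)[5][5] = Σ_j H[5][j]·H[5][j] = (1)² + (1)² + (1)² + (-1)² + (1)² + (-1)² + (-1)² + (-1)² + (-1)² + (-1)² + (-1)² + (1)² + (1)² + (-1)² + (1)² + (1)² = 1 + 1 + 1 + 1 + 1 + 1 + 1 + 1 + 1 + 1 + 1 + 1 + 1 + 1 + 1 + 1 = 16.
(H·H^T)[13][2] = Σ_j H[13][j]·H[2][j] = (-1)·(-1) + (-1)·(1) + (-1)·(1) + (1)·(1) + (-1)·(1) + (1)·(1) + (1)·(1) + (1)·(-1) + (-1)·(1) + (-1)·(-1) + (-1)·(-1) + (1)·(-1) + (1)·(1) + (-1)·(1) + (1)·(-1) + (1)·(1) = 1 + -1 + -1 + 1 + -1 + 1 + 1 + -1 + -1 + 1 + 1 + -1 + 1 + -1 + -1 + 1 = 0.
So rows 13 and 2 are orthogonal; the diagonal entry equals n = 16.

(5,5) entry = 16; (13,2) entry = 0.
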